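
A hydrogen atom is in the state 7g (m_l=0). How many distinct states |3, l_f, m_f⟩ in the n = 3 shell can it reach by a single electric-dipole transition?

0

E1 requires l_f ∈ {3, 5}, but neither lies in [0, 2], so no final state is reachable.
Total: 0.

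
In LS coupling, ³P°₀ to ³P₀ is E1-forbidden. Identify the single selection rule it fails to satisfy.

the J=0 ↔ J=0 exclusion

Initial level: S=1, L=1, J=0, parity odd. Final level: S=1, L=1, J=0, parity even.
Parity must change: odd → even — satisfied.
ΔS = 0: S: 1 → 1 — satisfied.
ΔL = 0, ±1 (not L=0↔0): L: 1 → 1, ΔL = +0 — satisfied.
ΔJ = 0, ±1 (not J=0↔0): J: 0 → 0, ΔJ = +0 — violated.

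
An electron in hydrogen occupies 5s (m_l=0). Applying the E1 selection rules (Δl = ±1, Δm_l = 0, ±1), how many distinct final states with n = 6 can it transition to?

E1 requires Δl = ±1, so l_f ∈ {-1, 1}; with 0 ≤ l_f ≤ n_f−1 = 5, the allowed l_f values are {1}.
For l_f = 1: m_f ∈ {m_i−1, m_i, m_i+1} ∩ [−1, 1] = {-1, 0, 1} → 3 states.
Total: 3.

3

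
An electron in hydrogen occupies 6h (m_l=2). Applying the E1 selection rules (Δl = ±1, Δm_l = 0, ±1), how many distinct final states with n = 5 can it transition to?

E1 requires Δl = ±1, so l_f ∈ {4, 6}; with 0 ≤ l_f ≤ n_f−1 = 4, the allowed l_f values are {4}.
For l_f = 4: m_f ∈ {m_i−1, m_i, m_i+1} ∩ [−4, 4] = {1, 2, 3} → 3 states.
Total: 3.

3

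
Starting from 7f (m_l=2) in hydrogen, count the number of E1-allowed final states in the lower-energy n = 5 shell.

E1 requires Δl = ±1, so l_f ∈ {2, 4}; with 0 ≤ l_f ≤ n_f−1 = 4, the allowed l_f values are {2, 4}.
For l_f = 2: m_f ∈ {m_i−1, m_i, m_i+1} ∩ [−2, 2] = {1, 2} → 2 states.
For l_f = 4: m_f ∈ {m_i−1, m_i, m_i+1} ∩ [−4, 4] = {1, 2, 3} → 3 states.
Total: 5.

5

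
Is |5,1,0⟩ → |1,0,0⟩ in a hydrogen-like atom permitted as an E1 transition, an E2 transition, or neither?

E1

Δl = 0 − 1 = -1; l_i + l_f = 1.
Δm_l = +0.
E1 (Δl = ±1, |Δm_l| ≤ 1): satisfied.
E2 (Δl = 0,±2, l_i+l_f ≥ 2, |Δm_l| ≤ 2): not satisfied.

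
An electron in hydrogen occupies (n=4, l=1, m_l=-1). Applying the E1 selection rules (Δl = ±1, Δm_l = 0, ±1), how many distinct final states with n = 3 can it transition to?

4

E1 requires Δl = ±1, so l_f ∈ {0, 2}; with 0 ≤ l_f ≤ n_f−1 = 2, the allowed l_f values are {0, 2}.
For l_f = 0: m_f ∈ {m_i−1, m_i, m_i+1} ∩ [−0, 0] = {0} → 1 state.
For l_f = 2: m_f ∈ {m_i−1, m_i, m_i+1} ∩ [−2, 2] = {-2, -1, 0} → 3 states.
Total: 4.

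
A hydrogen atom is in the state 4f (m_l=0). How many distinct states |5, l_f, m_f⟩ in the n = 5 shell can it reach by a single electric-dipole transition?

E1 requires Δl = ±1, so l_f ∈ {2, 4}; with 0 ≤ l_f ≤ n_f−1 = 4, the allowed l_f values are {2, 4}.
For l_f = 2: m_f ∈ {m_i−1, m_i, m_i+1} ∩ [−2, 2] = {-1, 0, 1} → 3 states.
For l_f = 4: m_f ∈ {m_i−1, m_i, m_i+1} ∩ [−4, 4] = {-1, 0, 1} → 3 states.
Total: 6.

6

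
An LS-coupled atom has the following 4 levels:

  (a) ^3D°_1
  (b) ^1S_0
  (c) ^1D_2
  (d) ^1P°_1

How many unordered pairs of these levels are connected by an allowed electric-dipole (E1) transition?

(a)–(b): forbidden (ΔS, ΔL).
(a)–(c): forbidden (ΔS).
(a)–(d): forbidden (parity, ΔS).
(b)–(c): forbidden (parity, ΔL, ΔJ).
(b)–(d): allowed.
(c)–(d): allowed.
Allowed pairs: 2 of 6.

2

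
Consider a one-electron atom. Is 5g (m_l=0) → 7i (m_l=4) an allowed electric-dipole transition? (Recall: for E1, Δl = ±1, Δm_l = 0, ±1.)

forbidden

l: 4 → 6 (Δl = +2). Δl = ±1 ✗.
Δm_l = 4 − (0) = +4. E1 requires Δm_l = 0, ±1: ✗.
The transition is electric-dipole forbidden.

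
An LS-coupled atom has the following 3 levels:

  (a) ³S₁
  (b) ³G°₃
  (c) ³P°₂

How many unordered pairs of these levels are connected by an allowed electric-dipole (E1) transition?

(a)–(b): forbidden (ΔL, ΔJ).
(a)–(c): allowed.
(b)–(c): forbidden (parity, ΔL).
Allowed pairs: 1 of 3.

1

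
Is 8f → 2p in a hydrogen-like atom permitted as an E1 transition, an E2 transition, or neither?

E2

Δl = 1 − 3 = -2; l_i + l_f = 4.
E1 (Δl = ±1): not satisfied.
E2 (Δl = 0,±2, l_i+l_f ≥ 2): satisfied.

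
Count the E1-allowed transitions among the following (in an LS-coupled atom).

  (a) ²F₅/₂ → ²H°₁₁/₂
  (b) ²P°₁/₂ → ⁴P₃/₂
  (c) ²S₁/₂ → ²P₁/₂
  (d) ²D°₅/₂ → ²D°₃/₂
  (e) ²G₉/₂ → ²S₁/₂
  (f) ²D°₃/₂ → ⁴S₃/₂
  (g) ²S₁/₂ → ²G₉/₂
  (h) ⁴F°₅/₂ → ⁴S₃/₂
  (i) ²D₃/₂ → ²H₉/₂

0

(a) forbidden (ΔL, ΔJ fail)
(b) forbidden (ΔS fails)
(c) forbidden (parity fails)
(d) forbidden (parity fails)
(e) forbidden (parity, ΔL, ΔJ fail)
(f) forbidden (ΔS, ΔL fail)
(g) forbidden (parity, ΔL, ΔJ fail)
(h) forbidden (ΔL fails)
(i) forbidden (parity, ΔL, ΔJ fail)
Total allowed: 0 of 9.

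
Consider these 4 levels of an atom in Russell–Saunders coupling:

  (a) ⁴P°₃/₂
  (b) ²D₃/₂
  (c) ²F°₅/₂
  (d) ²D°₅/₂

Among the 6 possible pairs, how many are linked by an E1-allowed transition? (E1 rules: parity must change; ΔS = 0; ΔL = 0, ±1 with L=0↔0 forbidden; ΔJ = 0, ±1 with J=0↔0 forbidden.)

(a)–(b): forbidden (ΔS).
(a)–(c): forbidden (parity, ΔS, ΔL).
(a)–(d): forbidden (parity, ΔS).
(b)–(c): allowed.
(b)–(d): allowed.
(c)–(d): forbidden (parity).
Allowed pairs: 2 of 6.

2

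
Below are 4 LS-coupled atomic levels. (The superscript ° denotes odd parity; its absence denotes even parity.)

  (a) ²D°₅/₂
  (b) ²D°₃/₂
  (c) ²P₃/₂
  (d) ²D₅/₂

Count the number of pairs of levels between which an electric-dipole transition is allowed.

(a)–(b): forbidden (parity).
(a)–(c): allowed.
(a)–(d): allowed.
(b)–(c): allowed.
(b)–(d): allowed.
(c)–(d): forbidden (parity).
Allowed pairs: 4 of 6.

4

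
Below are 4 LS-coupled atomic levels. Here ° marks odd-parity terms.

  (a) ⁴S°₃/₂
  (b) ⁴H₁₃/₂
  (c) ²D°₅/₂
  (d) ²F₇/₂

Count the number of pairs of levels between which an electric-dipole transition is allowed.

1

(a)–(b): forbidden (ΔL, ΔJ).
(a)–(c): forbidden (parity, ΔS, ΔL).
(a)–(d): forbidden (ΔS, ΔL, ΔJ).
(b)–(c): forbidden (ΔS, ΔL, ΔJ).
(b)–(d): forbidden (parity, ΔS, ΔL, ΔJ).
(c)–(d): allowed.
Allowed pairs: 1 of 6.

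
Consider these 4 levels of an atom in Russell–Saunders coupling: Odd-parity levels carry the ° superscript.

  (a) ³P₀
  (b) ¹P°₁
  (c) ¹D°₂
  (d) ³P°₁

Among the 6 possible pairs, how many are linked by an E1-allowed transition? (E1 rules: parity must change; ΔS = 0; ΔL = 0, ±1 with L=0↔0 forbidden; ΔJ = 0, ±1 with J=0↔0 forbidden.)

1

(a)–(b): forbidden (ΔS).
(a)–(c): forbidden (ΔS, ΔJ).
(a)–(d): allowed.
(b)–(c): forbidden (parity).
(b)–(d): forbidden (parity, ΔS).
(c)–(d): forbidden (parity, ΔS).
Allowed pairs: 1 of 6.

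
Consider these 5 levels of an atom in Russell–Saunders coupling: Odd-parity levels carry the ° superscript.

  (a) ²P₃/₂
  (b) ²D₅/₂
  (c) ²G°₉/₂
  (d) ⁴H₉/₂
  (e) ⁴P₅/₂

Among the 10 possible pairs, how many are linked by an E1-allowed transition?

(a)–(b): forbidden (parity).
(a)–(c): forbidden (ΔL, ΔJ).
(a)–(d): forbidden (parity, ΔS, ΔL, ΔJ).
(a)–(e): forbidden (parity, ΔS).
(b)–(c): forbidden (ΔL, ΔJ).
(b)–(d): forbidden (parity, ΔS, ΔL, ΔJ).
(b)–(e): forbidden (parity, ΔS).
(c)–(d): forbidden (ΔS).
(c)–(e): forbidden (ΔS, ΔL, ΔJ).
(d)–(e): forbidden (parity, ΔL, ΔJ).
Allowed pairs: 0 of 10.

0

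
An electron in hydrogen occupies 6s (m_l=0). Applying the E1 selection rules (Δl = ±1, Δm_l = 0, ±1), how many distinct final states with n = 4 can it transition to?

E1 requires Δl = ±1, so l_f ∈ {-1, 1}; with 0 ≤ l_f ≤ n_f−1 = 3, the allowed l_f values are {1}.
For l_f = 1: m_f ∈ {m_i−1, m_i, m_i+1} ∩ [−1, 1] = {-1, 0, 1} → 3 states.
Total: 3.

3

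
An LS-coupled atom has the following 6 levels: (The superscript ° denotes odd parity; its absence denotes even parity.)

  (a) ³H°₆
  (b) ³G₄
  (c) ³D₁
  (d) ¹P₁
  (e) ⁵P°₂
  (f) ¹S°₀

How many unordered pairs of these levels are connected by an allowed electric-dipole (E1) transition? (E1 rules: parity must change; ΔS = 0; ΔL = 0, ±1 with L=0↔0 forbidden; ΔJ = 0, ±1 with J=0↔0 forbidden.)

(a)–(b): forbidden (ΔJ).
(a)–(c): forbidden (ΔL, ΔJ).
(a)–(d): forbidden (ΔS, ΔL, ΔJ).
(a)–(e): forbidden (parity, ΔS, ΔL, ΔJ).
(a)–(f): forbidden (parity, ΔS, ΔL, ΔJ).
(b)–(c): forbidden (parity, ΔL, ΔJ).
(b)–(d): forbidden (parity, ΔS, ΔL, ΔJ).
(b)–(e): forbidden (ΔS, ΔL, ΔJ).
(b)–(f): forbidden (ΔS, ΔL, ΔJ).
(c)–(d): forbidden (parity, ΔS).
(c)–(e): forbidden (ΔS).
(c)–(f): forbidden (ΔS, ΔL).
(d)–(e): forbidden (ΔS).
(d)–(f): allowed.
(e)–(f): forbidden (parity, ΔS, ΔJ).
Allowed pairs: 1 of 15.

1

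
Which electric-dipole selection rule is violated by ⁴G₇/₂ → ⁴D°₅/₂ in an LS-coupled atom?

Initial level: S=3/2, L=4, J=7/2, parity even. Final level: S=3/2, L=2, J=5/2, parity odd.
Parity must change: even → odd — passes.
ΔS = 0: S: 3/2 → 3/2 — passes.
ΔL = 0, ±1 (not L=0↔0): L: 4 → 2, ΔL = -2 — fails.
ΔJ = 0, ±1 (not J=0↔0): J: 7/2 → 5/2, ΔJ = -1 — passes.

the ΔL = 0, ±1 rule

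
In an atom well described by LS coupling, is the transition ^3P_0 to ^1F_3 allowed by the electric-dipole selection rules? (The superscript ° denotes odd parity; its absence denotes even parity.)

forbidden

Initial level: S=1, L=1, J=0, parity even. Final level: S=0, L=3, J=3, parity even.
ΔS = 0: S: 1 → 0 — fails.
ΔL = 0, ±1 (not L=0↔0): L: 1 → 3, ΔL = +2 — fails.
ΔJ = 0, ±1 (not J=0↔0): J: 0 → 3, ΔJ = +3 — fails.
Parity must change: even → even — fails.
Rule(s) violated: parity, ΔS, ΔL, ΔJ.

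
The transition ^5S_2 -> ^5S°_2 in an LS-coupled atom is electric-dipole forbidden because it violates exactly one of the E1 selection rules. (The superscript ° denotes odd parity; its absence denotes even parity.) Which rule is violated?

Parity must change: even → odd — ok.
ΔL = 0, ±1 (not L=0↔0): L: 0 → 0, ΔL = +0 — fails.
ΔS = 0: S: 2 → 2 — ok.
ΔJ = 0, ±1 (not J=0↔0): J: 2 → 2, ΔJ = +0 — ok.

the L=0 ↔ L=0 exclusion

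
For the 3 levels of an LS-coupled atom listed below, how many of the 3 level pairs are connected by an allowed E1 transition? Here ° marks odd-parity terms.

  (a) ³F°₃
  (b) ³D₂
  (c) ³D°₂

2

(a)–(b): allowed.
(a)–(c): forbidden (parity).
(b)–(c): allowed.
Allowed pairs: 2 of 3.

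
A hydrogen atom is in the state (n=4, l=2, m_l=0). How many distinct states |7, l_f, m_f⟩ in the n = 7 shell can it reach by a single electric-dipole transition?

6

E1 requires Δl = ±1, so l_f ∈ {1, 3}; with 0 ≤ l_f ≤ n_f−1 = 6, the allowed l_f values are {1, 3}.
For l_f = 1: m_f ∈ {m_i−1, m_i, m_i+1} ∩ [−1, 1] = {-1, 0, 1} → 3 states.
For l_f = 3: m_f ∈ {m_i−1, m_i, m_i+1} ∩ [−3, 3] = {-1, 0, 1} → 3 states.
Total: 6.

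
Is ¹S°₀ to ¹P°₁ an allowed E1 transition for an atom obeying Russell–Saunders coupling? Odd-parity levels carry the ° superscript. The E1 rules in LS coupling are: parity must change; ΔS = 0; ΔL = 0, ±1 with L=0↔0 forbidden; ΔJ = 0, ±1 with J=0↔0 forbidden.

forbidden

Reading off the term symbols: S 0→0, L 0→1, J 0→1, parity odd→odd.
Parity must change: odd → odd — fails.
ΔS = 0: S: 0 → 0 — passes.
ΔL = 0, ±1 (not L=0↔0): L: 0 → 1, ΔL = +1 — passes.
ΔJ = 0, ±1 (not J=0↔0): J: 0 → 1, ΔJ = +1 — passes.
Rule(s) violated: parity.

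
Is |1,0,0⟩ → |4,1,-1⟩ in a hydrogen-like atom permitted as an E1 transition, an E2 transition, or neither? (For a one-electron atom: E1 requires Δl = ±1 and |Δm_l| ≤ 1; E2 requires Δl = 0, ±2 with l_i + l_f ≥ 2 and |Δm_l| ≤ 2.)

Δl = 1 − 0 = +1; l_i + l_f = 1.
Δm_l = -1.
E1 (Δl = ±1, |Δm_l| ≤ 1): satisfied.
E2 (Δl = 0,±2, l_i+l_f ≥ 2, |Δm_l| ≤ 2): not satisfied.

E1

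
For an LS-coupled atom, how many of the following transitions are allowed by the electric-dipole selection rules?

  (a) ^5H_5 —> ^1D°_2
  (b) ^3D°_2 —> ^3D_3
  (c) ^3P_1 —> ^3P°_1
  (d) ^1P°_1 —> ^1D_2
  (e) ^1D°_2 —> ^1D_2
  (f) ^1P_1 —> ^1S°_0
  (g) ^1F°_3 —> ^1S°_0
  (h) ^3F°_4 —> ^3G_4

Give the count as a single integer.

(a) forbidden (ΔS, ΔL, ΔJ fail)
(b) allowed
(c) allowed
(d) allowed
(e) allowed
(f) allowed
(g) forbidden (parity, ΔL, ΔJ fail)
(h) allowed
Total allowed: 6 of 8.

6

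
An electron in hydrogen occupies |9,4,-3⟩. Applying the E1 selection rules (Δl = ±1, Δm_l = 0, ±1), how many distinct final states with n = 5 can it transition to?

2

E1 requires Δl = ±1, so l_f ∈ {3, 5}; with 0 ≤ l_f ≤ n_f−1 = 4, the allowed l_f values are {3}.
For l_f = 3: m_f ∈ {m_i−1, m_i, m_i+1} ∩ [−3, 3] = {-3, -2} → 2 states.
Total: 2.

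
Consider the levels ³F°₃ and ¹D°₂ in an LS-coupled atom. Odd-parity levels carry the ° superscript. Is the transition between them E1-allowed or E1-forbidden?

Initial level: S=1, L=3, J=3, parity odd. Final level: S=0, L=2, J=2, parity odd.
Parity must change: odd → odd — ✗.
ΔS = 0: S: 1 → 0 — ✗.
ΔL = 0, ±1 (not L=0↔0): L: 3 → 2, ΔL = -1 — ✓.
ΔJ = 0, ±1 (not J=0↔0): J: 3 → 2, ΔJ = -1 — ✓.
Rule(s) violated: parity, ΔS.

forbidden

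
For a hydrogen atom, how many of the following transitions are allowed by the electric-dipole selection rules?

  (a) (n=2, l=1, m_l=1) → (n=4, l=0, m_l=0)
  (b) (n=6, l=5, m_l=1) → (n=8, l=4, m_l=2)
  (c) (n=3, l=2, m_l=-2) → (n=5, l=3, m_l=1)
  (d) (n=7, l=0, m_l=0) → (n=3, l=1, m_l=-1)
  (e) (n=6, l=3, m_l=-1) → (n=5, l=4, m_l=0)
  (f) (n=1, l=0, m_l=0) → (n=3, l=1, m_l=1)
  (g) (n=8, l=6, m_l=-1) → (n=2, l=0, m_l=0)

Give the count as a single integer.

5

(a) allowed
(b) allowed
(c) forbidden — Δm_l = +3 (E1 requires Δm_l = 0, ±1)
(d) allowed
(e) allowed
(f) allowed
(g) forbidden — Δl = -6 (E1 requires Δl = ±1)
Total allowed: 5 of 7.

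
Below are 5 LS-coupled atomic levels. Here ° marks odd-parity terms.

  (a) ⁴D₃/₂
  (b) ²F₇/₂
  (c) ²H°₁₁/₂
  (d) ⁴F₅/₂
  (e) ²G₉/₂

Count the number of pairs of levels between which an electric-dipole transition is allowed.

1

(a)–(b): forbidden (parity, ΔS, ΔJ).
(a)–(c): forbidden (ΔS, ΔL, ΔJ).
(a)–(d): forbidden (parity).
(a)–(e): forbidden (parity, ΔS, ΔL, ΔJ).
(b)–(c): forbidden (ΔL, ΔJ).
(b)–(d): forbidden (parity, ΔS).
(b)–(e): forbidden (parity).
(c)–(d): forbidden (ΔS, ΔL, ΔJ).
(c)–(e): allowed.
(d)–(e): forbidden (parity, ΔS, ΔJ).
Allowed pairs: 1 of 10.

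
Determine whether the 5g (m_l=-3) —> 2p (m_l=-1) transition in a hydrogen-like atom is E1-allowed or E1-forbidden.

forbidden

Δl = 1 − 4 = -3; the E1 rule Δl = ±1 is ✗.
m_l: -3 → -1 (Δm_l = +2). |Δm_l| ≤ 1 ✗.
The transition is electric-dipole forbidden.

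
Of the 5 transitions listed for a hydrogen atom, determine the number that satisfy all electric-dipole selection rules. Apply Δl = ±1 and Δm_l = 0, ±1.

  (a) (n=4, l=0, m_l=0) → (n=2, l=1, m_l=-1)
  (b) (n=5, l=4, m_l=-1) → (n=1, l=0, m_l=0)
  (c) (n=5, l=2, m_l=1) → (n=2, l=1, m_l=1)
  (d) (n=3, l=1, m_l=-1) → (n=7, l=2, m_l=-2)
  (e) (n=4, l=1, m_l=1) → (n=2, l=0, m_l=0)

4

(a) allowed
(b) forbidden — Δl = -4 (E1 requires Δl = ±1)
(c) allowed
(d) allowed
(e) allowed
Total allowed: 4 of 5.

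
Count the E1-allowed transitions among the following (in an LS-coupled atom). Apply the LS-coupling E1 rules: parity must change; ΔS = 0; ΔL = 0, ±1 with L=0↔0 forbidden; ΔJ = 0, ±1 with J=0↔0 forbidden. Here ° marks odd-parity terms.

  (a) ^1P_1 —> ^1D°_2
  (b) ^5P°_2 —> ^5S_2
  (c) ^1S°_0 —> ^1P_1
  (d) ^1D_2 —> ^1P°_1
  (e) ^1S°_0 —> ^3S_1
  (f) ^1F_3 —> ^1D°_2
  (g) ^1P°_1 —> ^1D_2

6

(a) allowed
(b) allowed
(c) allowed
(d) allowed
(e) forbidden (ΔS, ΔL fail)
(f) allowed
(g) allowed
Total allowed: 6 of 7.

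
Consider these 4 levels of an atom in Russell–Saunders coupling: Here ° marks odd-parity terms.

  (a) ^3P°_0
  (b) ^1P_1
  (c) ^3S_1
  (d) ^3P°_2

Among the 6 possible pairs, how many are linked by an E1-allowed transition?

2

(a)–(b): forbidden (ΔS).
(a)–(c): allowed.
(a)–(d): forbidden (parity, ΔJ).
(b)–(c): forbidden (parity, ΔS).
(b)–(d): forbidden (ΔS).
(c)–(d): allowed.
Allowed pairs: 2 of 6.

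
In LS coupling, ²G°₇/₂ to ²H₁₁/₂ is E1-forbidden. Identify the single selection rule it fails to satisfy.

the ΔJ = 0, ±1 rule

Reading off the term symbols: S 1/2→1/2, L 4→5, J 7/2→11/2, parity odd→even.
ΔL = 0, ±1 (not L=0↔0): L: 4 → 5, ΔL = +1 — satisfied.
Parity must change: odd → even — satisfied.
ΔJ = 0, ±1 (not J=0↔0): J: 7/2 → 11/2, ΔJ = +2 — violated.
ΔS = 0: S: 1/2 → 1/2 — satisfied.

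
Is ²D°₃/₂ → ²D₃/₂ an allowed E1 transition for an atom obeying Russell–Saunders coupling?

allowed

Reading off the term symbols: S 1/2→1/2, L 2→2, J 3/2→3/2, parity odd→even.
Parity must change: odd → even — satisfied.
ΔS = 0: S: 1/2 → 1/2 — satisfied.
ΔL = 0, ±1 (not L=0↔0): L: 2 → 2, ΔL = +0 — satisfied.
ΔJ = 0, ±1 (not J=0↔0): J: 3/2 → 3/2, ΔJ = +0 — satisfied.
All four E1 rules are satisfied.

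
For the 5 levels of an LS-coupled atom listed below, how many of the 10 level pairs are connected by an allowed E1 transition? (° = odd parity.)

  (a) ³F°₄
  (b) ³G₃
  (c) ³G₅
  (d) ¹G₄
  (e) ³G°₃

3

(a)–(b): allowed.
(a)–(c): allowed.
(a)–(d): forbidden (ΔS).
(a)–(e): forbidden (parity).
(b)–(c): forbidden (parity, ΔJ).
(b)–(d): forbidden (parity, ΔS).
(b)–(e): allowed.
(c)–(d): forbidden (parity, ΔS).
(c)–(e): forbidden (ΔJ).
(d)–(e): forbidden (ΔS).
Allowed pairs: 3 of 10.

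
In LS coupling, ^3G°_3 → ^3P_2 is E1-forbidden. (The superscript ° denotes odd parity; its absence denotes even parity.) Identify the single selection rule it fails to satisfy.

the ΔL = 0, ±1 rule

Reading off the term symbols: S 1→1, L 4→1, J 3→2, parity odd→even.
ΔL = 0, ±1 (not L=0↔0): L: 4 → 1, ΔL = -3 — fails.
ΔS = 0: S: 1 → 1 — passes.
Parity must change: odd → even — passes.
ΔJ = 0, ±1 (not J=0↔0): J: 3 → 2, ΔJ = -1 — passes.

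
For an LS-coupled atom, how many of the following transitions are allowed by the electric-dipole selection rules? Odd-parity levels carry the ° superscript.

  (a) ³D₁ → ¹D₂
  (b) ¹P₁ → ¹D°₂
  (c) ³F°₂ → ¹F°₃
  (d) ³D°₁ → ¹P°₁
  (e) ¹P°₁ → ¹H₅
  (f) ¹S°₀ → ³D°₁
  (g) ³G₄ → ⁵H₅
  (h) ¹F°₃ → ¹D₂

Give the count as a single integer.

(a) forbidden (parity, ΔS fail)
(b) allowed
(c) forbidden (parity, ΔS fail)
(d) forbidden (parity, ΔS fail)
(e) forbidden (ΔL, ΔJ fail)
(f) forbidden (parity, ΔS, ΔL fail)
(g) forbidden (parity, ΔS fail)
(h) allowed
Total allowed: 2 of 8.

2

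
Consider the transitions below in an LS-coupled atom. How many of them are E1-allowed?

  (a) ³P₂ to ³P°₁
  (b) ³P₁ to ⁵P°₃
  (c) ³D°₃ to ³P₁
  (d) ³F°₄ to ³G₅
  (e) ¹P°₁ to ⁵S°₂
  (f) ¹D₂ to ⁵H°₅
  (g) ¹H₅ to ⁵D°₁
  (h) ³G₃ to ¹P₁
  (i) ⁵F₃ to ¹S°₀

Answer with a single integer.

(a) allowed
(b) forbidden (ΔS, ΔJ fail)
(c) forbidden (ΔJ fails)
(d) allowed
(e) forbidden (parity, ΔS fail)
(f) forbidden (ΔS, ΔL, ΔJ fail)
(g) forbidden (ΔS, ΔL, ΔJ fail)
(h) forbidden (parity, ΔS, ΔL, ΔJ fail)
(i) forbidden (ΔS, ΔL, ΔJ fail)
Total allowed: 2 of 9.

2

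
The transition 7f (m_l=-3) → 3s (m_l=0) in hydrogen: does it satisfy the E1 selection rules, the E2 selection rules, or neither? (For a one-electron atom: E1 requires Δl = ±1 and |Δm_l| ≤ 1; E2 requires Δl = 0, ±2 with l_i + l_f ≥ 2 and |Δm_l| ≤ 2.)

Δl = 0 − 3 = -3; l_i + l_f = 3.
Δm_l = +3.
E1 (Δl = ±1, |Δm_l| ≤ 1): not satisfied.
E2 (Δl = 0,±2, l_i+l_f ≥ 2, |Δm_l| ≤ 2): not satisfied.

neither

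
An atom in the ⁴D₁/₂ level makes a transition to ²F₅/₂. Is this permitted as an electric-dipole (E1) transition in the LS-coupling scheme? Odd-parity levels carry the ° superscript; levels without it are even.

forbidden

Reading off the term symbols: S 3/2→1/2, L 2→3, J 1/2→5/2, parity even→even.
ΔL = 0, ±1 (not L=0↔0): L: 2 → 3, ΔL = +1 — satisfied.
ΔS = 0: S: 3/2 → 1/2 — violated.
ΔJ = 0, ±1 (not J=0↔0): J: 1/2 → 5/2, ΔJ = +2 — violated.
Parity must change: even → even — violated.
Rule(s) violated: parity, ΔS, ΔJ.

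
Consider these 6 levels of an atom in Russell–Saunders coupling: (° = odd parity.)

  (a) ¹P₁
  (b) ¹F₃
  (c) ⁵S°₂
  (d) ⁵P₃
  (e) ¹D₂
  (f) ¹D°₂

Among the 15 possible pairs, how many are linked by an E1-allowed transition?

4

(a)–(b): forbidden (parity, ΔL, ΔJ).
(a)–(c): forbidden (ΔS).
(a)–(d): forbidden (parity, ΔS, ΔJ).
(a)–(e): forbidden (parity).
(a)–(f): allowed.
(b)–(c): forbidden (ΔS, ΔL).
(b)–(d): forbidden (parity, ΔS, ΔL).
(b)–(e): forbidden (parity).
(b)–(f): allowed.
(c)–(d): allowed.
(c)–(e): forbidden (ΔS, ΔL).
(c)–(f): forbidden (parity, ΔS, ΔL).
(d)–(e): forbidden (parity, ΔS).
(d)–(f): forbidden (ΔS).
(e)–(f): allowed.
Allowed pairs: 4 of 15.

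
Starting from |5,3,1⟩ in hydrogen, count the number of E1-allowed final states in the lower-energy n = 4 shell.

E1 requires Δl = ±1, so l_f ∈ {2, 4}; with 0 ≤ l_f ≤ n_f−1 = 3, the allowed l_f values are {2}.
For l_f = 2: m_f ∈ {m_i−1, m_i, m_i+1} ∩ [−2, 2] = {0, 1, 2} → 3 states.
Total: 3.

3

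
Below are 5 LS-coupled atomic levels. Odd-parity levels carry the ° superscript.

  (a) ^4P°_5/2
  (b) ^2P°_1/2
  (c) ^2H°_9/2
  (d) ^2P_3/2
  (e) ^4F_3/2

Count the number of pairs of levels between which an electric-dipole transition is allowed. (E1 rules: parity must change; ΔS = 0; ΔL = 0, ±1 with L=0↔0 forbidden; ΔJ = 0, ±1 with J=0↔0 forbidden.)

1

(a)–(b): forbidden (parity, ΔS, ΔJ).
(a)–(c): forbidden (parity, ΔS, ΔL, ΔJ).
(a)–(d): forbidden (ΔS).
(a)–(e): forbidden (ΔL).
(b)–(c): forbidden (parity, ΔL, ΔJ).
(b)–(d): allowed.
(b)–(e): forbidden (ΔS, ΔL).
(c)–(d): forbidden (ΔL, ΔJ).
(c)–(e): forbidden (ΔS, ΔL, ΔJ).
(d)–(e): forbidden (parity, ΔS, ΔL).
Allowed pairs: 1 of 10.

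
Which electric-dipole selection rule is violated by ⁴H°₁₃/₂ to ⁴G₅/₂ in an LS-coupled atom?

Initial level: S=3/2, L=5, J=13/2, parity odd. Final level: S=3/2, L=4, J=5/2, parity even.
Parity must change: odd → even — passes.
ΔL = 0, ±1 (not L=0↔0): L: 5 → 4, ΔL = -1 — passes.
ΔJ = 0, ±1 (not J=0↔0): J: 13/2 → 5/2, ΔJ = -4 — fails.
ΔS = 0: S: 3/2 → 3/2 — passes.

the ΔJ = 0, ±1 rule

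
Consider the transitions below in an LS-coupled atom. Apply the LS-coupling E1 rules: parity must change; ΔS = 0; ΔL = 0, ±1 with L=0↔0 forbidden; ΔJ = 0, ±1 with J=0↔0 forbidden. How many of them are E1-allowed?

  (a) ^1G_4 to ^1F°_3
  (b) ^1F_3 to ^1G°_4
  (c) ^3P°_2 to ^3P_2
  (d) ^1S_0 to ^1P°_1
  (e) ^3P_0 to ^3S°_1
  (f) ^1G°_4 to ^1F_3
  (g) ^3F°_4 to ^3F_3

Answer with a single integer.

7

(a) allowed
(b) allowed
(c) allowed
(d) allowed
(e) allowed
(f) allowed
(g) allowed
Total allowed: 7 of 7.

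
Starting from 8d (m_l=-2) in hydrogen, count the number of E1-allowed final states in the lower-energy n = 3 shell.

1

E1 requires Δl = ±1, so l_f ∈ {1, 3}; with 0 ≤ l_f ≤ n_f−1 = 2, the allowed l_f values are {1}.
For l_f = 1: m_f ∈ {m_i−1, m_i, m_i+1} ∩ [−1, 1] = {-1} → 1 state.
Total: 1.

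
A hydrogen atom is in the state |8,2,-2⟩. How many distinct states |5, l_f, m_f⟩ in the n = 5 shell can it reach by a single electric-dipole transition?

E1 requires Δl = ±1, so l_f ∈ {1, 3}; with 0 ≤ l_f ≤ n_f−1 = 4, the allowed l_f values are {1, 3}.
For l_f = 1: m_f ∈ {m_i−1, m_i, m_i+1} ∩ [−1, 1] = {-1} → 1 state.
For l_f = 3: m_f ∈ {m_i−1, m_i, m_i+1} ∩ [−3, 3] = {-3, -2, -1} → 3 states.
Total: 4.

4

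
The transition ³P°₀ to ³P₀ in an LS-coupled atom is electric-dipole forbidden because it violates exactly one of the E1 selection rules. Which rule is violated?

the J=0 ↔ J=0 exclusion

Reading off the term symbols: S 1→1, L 1→1, J 0→0, parity odd→even.
Parity must change: odd → even — passes.
ΔJ = 0, ±1 (not J=0↔0): J: 0 → 0, ΔJ = +0 — fails.
ΔS = 0: S: 1 → 1 — passes.
ΔL = 0, ±1 (not L=0↔0): L: 1 → 1, ΔL = +0 — passes.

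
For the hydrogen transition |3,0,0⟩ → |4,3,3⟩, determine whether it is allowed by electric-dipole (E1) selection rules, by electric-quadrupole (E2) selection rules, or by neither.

neither

Δl = 3 − 0 = +3; l_i + l_f = 3.
Δm_l = +3.
E1 (Δl = ±1, |Δm_l| ≤ 1): not satisfied.
E2 (Δl = 0,±2, l_i+l_f ≥ 2, |Δm_l| ≤ 2): not satisfied.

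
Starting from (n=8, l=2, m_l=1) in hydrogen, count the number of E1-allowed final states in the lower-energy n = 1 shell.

0

E1 requires l_f ∈ {1, 3}, but neither lies in [0, 0], so no final state is reachable.
Total: 0.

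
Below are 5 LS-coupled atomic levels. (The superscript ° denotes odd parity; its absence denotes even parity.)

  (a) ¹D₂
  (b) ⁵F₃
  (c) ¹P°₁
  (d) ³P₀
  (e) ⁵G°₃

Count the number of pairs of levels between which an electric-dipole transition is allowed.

2

(a)–(b): forbidden (parity, ΔS).
(a)–(c): allowed.
(a)–(d): forbidden (parity, ΔS, ΔJ).
(a)–(e): forbidden (ΔS, ΔL).
(b)–(c): forbidden (ΔS, ΔL, ΔJ).
(b)–(d): forbidden (parity, ΔS, ΔL, ΔJ).
(b)–(e): allowed.
(c)–(d): forbidden (ΔS).
(c)–(e): forbidden (parity, ΔS, ΔL, ΔJ).
(d)–(e): forbidden (ΔS, ΔL, ΔJ).
Allowed pairs: 2 of 10.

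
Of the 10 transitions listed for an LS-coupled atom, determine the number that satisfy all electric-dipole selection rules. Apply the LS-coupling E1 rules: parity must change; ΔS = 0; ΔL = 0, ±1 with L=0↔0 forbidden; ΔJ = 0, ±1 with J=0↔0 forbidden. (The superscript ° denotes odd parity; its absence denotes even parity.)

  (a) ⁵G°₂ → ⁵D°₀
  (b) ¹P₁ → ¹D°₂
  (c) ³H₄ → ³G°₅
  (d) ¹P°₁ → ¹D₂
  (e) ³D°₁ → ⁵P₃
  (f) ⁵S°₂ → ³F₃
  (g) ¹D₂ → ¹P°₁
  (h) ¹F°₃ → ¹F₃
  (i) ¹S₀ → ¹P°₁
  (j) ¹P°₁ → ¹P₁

(a) forbidden (parity, ΔL, ΔJ fail)
(b) allowed
(c) allowed
(d) allowed
(e) forbidden (ΔS, ΔJ fail)
(f) forbidden (ΔS, ΔL fail)
(g) allowed
(h) allowed
(i) allowed
(j) allowed
Total allowed: 7 of 10.

7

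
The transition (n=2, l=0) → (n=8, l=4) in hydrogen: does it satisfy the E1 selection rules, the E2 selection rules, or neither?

neither

Δl = 4 − 0 = +4; l_i + l_f = 4.
E1 (Δl = ±1): not satisfied.
E2 (Δl = 0,±2, l_i+l_f ≥ 2): not satisfied.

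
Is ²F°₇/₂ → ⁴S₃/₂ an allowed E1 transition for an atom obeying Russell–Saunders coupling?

Parity must change: odd → even — passes.
ΔS = 0: S: 1/2 → 3/2 — fails.
ΔL = 0, ±1 (not L=0↔0): L: 3 → 0, ΔL = -3 — fails.
ΔJ = 0, ±1 (not J=0↔0): J: 7/2 → 3/2, ΔJ = -2 — fails.
Rule(s) violated: ΔS, ΔL, ΔJ.

forbidden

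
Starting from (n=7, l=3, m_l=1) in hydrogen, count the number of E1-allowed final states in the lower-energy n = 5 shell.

6

E1 requires Δl = ±1, so l_f ∈ {2, 4}; with 0 ≤ l_f ≤ n_f−1 = 4, the allowed l_f values are {2, 4}.
For l_f = 2: m_f ∈ {m_i−1, m_i, m_i+1} ∩ [−2, 2] = {0, 1, 2} → 3 states.
For l_f = 4: m_f ∈ {m_i−1, m_i, m_i+1} ∩ [−4, 4] = {0, 1, 2} → 3 states.
Total: 6.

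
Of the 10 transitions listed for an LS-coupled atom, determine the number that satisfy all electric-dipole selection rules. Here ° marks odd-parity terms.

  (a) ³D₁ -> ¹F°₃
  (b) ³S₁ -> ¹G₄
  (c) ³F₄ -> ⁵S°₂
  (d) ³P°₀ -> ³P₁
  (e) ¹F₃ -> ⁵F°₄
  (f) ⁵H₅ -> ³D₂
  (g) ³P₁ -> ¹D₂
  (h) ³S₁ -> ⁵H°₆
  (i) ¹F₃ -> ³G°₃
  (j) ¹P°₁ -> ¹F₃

(a) forbidden (ΔS, ΔJ fail)
(b) forbidden (parity, ΔS, ΔL, ΔJ fail)
(c) forbidden (ΔS, ΔL, ΔJ fail)
(d) allowed
(e) forbidden (ΔS fails)
(f) forbidden (parity, ΔS, ΔL, ΔJ fail)
(g) forbidden (parity, ΔS fail)
(h) forbidden (ΔS, ΔL, ΔJ fail)
(i) forbidden (ΔS fails)
(j) forbidden (ΔL, ΔJ fail)
Total allowed: 1 of 10.

1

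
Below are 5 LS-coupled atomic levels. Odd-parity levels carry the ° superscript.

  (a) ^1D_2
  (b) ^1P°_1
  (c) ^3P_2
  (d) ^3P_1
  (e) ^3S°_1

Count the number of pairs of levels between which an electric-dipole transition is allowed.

(a)–(b): allowed.
(a)–(c): forbidden (parity, ΔS).
(a)–(d): forbidden (parity, ΔS).
(a)–(e): forbidden (ΔS, ΔL).
(b)–(c): forbidden (ΔS).
(b)–(d): forbidden (ΔS).
(b)–(e): forbidden (parity, ΔS).
(c)–(d): forbidden (parity).
(c)–(e): allowed.
(d)–(e): allowed.
Allowed pairs: 3 of 10.

3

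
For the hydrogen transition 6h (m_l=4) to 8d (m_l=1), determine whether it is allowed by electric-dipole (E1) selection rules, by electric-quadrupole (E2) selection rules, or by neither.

Δl = 2 − 5 = -3; l_i + l_f = 7.
Δm_l = -3.
E1 (Δl = ±1, |Δm_l| ≤ 1): not satisfied.
E2 (Δl = 0,±2, l_i+l_f ≥ 2, |Δm_l| ≤ 2): not satisfied.

neither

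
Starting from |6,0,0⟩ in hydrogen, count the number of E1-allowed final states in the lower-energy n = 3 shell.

E1 requires Δl = ±1, so l_f ∈ {-1, 1}; with 0 ≤ l_f ≤ n_f−1 = 2, the allowed l_f values are {1}.
For l_f = 1: m_f ∈ {m_i−1, m_i, m_i+1} ∩ [−1, 1] = {-1, 0, 1} → 3 states.
Total: 3.

3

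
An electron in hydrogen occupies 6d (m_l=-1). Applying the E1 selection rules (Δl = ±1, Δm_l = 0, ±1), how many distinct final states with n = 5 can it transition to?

5

E1 requires Δl = ±1, so l_f ∈ {1, 3}; with 0 ≤ l_f ≤ n_f−1 = 4, the allowed l_f values are {1, 3}.
For l_f = 1: m_f ∈ {m_i−1, m_i, m_i+1} ∩ [−1, 1] = {-1, 0} → 2 states.
For l_f = 3: m_f ∈ {m_i−1, m_i, m_i+1} ∩ [−3, 3] = {-2, -1, 0} → 3 states.
Total: 5.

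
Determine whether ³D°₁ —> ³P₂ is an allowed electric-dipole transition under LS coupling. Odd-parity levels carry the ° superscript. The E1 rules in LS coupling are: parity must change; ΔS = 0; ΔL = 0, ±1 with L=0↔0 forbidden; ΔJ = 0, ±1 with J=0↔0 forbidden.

Reading off the term symbols: S 1→1, L 2→1, J 1→2, parity odd→even.
ΔJ = 0, ±1 (not J=0↔0): J: 1 → 2, ΔJ = +1 — ✓.
Parity must change: odd → even — ✓.
ΔS = 0: S: 1 → 1 — ✓.
ΔL = 0, ±1 (not L=0↔0): L: 2 → 1, ΔL = -1 — ✓.
All four E1 rules are satisfied.

allowed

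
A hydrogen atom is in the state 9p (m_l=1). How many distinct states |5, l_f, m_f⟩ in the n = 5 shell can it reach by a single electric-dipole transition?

E1 requires Δl = ±1, so l_f ∈ {0, 2}; with 0 ≤ l_f ≤ n_f−1 = 4, the allowed l_f values are {0, 2}.
For l_f = 0: m_f ∈ {m_i−1, m_i, m_i+1} ∩ [−0, 0] = {0} → 1 state.
For l_f = 2: m_f ∈ {m_i−1, m_i, m_i+1} ∩ [−2, 2] = {0, 1, 2} → 3 states.
Total: 4.

4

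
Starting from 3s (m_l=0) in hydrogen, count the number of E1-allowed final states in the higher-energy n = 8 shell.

3

E1 requires Δl = ±1, so l_f ∈ {-1, 1}; with 0 ≤ l_f ≤ n_f−1 = 7, the allowed l_f values are {1}.
For l_f = 1: m_f ∈ {m_i−1, m_i, m_i+1} ∩ [−1, 1] = {-1, 0, 1} → 3 states.
Total: 3.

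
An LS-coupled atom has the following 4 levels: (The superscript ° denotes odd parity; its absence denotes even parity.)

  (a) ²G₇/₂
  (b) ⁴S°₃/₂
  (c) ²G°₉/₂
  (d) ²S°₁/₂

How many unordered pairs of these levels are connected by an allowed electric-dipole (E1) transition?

1

(a)–(b): forbidden (ΔS, ΔL, ΔJ).
(a)–(c): allowed.
(a)–(d): forbidden (ΔL, ΔJ).
(b)–(c): forbidden (parity, ΔS, ΔL, ΔJ).
(b)–(d): forbidden (parity, ΔS, ΔL).
(c)–(d): forbidden (parity, ΔL, ΔJ).
Allowed pairs: 1 of 6.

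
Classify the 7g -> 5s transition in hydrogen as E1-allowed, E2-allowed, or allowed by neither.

neither

Δl = 0 − 4 = -4; l_i + l_f = 4.
E1 (Δl = ±1): not satisfied.
E2 (Δl = 0,±2, l_i+l_f ≥ 2): not satisfied.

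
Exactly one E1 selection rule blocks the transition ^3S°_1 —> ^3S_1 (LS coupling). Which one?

the L=0 ↔ L=0 exclusion

Reading off the term symbols: S 1→1, L 0→0, J 1→1, parity odd→even.
Parity must change: odd → even — satisfied.
ΔS = 0: S: 1 → 1 — satisfied.
ΔL = 0, ±1 (not L=0↔0): L: 0 → 0, ΔL = +0 — violated.
ΔJ = 0, ±1 (not J=0↔0): J: 1 → 1, ΔJ = +0 — satisfied.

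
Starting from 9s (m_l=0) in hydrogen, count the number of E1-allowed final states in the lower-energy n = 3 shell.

E1 requires Δl = ±1, so l_f ∈ {-1, 1}; with 0 ≤ l_f ≤ n_f−1 = 2, the allowed l_f values are {1}.
For l_f = 1: m_f ∈ {m_i−1, m_i, m_i+1} ∩ [−1, 1] = {-1, 0, 1} → 3 states.
Total: 3.

3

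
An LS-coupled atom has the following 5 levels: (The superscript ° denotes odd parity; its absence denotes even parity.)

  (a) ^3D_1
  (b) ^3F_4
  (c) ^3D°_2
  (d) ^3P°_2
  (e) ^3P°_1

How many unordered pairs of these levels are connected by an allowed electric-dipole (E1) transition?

3

(a)–(b): forbidden (parity, ΔJ).
(a)–(c): allowed.
(a)–(d): allowed.
(a)–(e): allowed.
(b)–(c): forbidden (ΔJ).
(b)–(d): forbidden (ΔL, ΔJ).
(b)–(e): forbidden (ΔL, ΔJ).
(c)–(d): forbidden (parity).
(c)–(e): forbidden (parity).
(d)–(e): forbidden (parity).
Allowed pairs: 3 of 10.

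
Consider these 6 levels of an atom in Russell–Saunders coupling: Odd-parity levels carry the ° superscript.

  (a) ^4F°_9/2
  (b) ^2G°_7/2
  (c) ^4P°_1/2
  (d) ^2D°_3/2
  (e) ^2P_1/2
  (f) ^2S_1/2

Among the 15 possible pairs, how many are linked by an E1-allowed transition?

(a)–(b): forbidden (parity, ΔS).
(a)–(c): forbidden (parity, ΔL, ΔJ).
(a)–(d): forbidden (parity, ΔS, ΔJ).
(a)–(e): forbidden (ΔS, ΔL, ΔJ).
(a)–(f): forbidden (ΔS, ΔL, ΔJ).
(b)–(c): forbidden (parity, ΔS, ΔL, ΔJ).
(b)–(d): forbidden (parity, ΔL, ΔJ).
(b)–(e): forbidden (ΔL, ΔJ).
(b)–(f): forbidden (ΔL, ΔJ).
(c)–(d): forbidden (parity, ΔS).
(c)–(e): forbidden (ΔS).
(c)–(f): forbidden (ΔS).
(d)–(e): allowed.
(d)–(f): forbidden (ΔL).
(e)–(f): forbidden (parity).
Allowed pairs: 1 of 15.

1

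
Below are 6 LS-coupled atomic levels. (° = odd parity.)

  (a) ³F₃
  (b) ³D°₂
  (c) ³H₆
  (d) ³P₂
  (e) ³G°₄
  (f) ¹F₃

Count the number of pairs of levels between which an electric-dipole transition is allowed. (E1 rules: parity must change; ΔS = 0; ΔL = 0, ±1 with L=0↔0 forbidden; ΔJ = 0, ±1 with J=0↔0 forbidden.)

3

(a)–(b): allowed.
(a)–(c): forbidden (parity, ΔL, ΔJ).
(a)–(d): forbidden (parity, ΔL).
(a)–(e): allowed.
(a)–(f): forbidden (parity, ΔS).
(b)–(c): forbidden (ΔL, ΔJ).
(b)–(d): allowed.
(b)–(e): forbidden (parity, ΔL, ΔJ).
(b)–(f): forbidden (ΔS).
(c)–(d): forbidden (parity, ΔL, ΔJ).
(c)–(e): forbidden (ΔJ).
(c)–(f): forbidden (parity, ΔS, ΔL, ΔJ).
(d)–(e): forbidden (ΔL, ΔJ).
(d)–(f): forbidden (parity, ΔS, ΔL).
(e)–(f): forbidden (ΔS).
Allowed pairs: 3 of 15.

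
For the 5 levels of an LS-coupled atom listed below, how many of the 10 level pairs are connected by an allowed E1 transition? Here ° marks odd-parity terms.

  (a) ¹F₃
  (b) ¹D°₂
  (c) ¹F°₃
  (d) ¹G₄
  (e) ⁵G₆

3

(a)–(b): allowed.
(a)–(c): allowed.
(a)–(d): forbidden (parity).
(a)–(e): forbidden (parity, ΔS, ΔJ).
(b)–(c): forbidden (parity).
(b)–(d): forbidden (ΔL, ΔJ).
(b)–(e): forbidden (ΔS, ΔL, ΔJ).
(c)–(d): allowed.
(c)–(e): forbidden (ΔS, ΔJ).
(d)–(e): forbidden (parity, ΔS, ΔJ).
Allowed pairs: 3 of 10.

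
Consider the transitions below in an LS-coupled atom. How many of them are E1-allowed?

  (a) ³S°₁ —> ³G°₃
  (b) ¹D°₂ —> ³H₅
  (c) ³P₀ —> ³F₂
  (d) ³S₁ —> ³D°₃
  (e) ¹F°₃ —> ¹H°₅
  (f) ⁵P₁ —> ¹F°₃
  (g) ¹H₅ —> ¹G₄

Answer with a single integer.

0

(a) forbidden (parity, ΔL, ΔJ fail)
(b) forbidden (ΔS, ΔL, ΔJ fail)
(c) forbidden (parity, ΔL, ΔJ fail)
(d) forbidden (ΔL, ΔJ fail)
(e) forbidden (parity, ΔL, ΔJ fail)
(f) forbidden (ΔS, ΔL, ΔJ fail)
(g) forbidden (parity fails)
Total allowed: 0 of 7.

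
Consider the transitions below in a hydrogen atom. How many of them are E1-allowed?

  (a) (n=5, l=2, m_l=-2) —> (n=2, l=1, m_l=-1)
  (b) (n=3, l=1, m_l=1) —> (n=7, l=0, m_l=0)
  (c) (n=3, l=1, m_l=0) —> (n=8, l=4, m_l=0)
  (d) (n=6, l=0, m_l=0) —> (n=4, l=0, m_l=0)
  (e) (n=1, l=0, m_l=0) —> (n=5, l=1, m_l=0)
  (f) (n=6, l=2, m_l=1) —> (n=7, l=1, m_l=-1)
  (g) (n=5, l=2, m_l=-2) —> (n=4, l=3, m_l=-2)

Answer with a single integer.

4

(a) allowed
(b) allowed
(c) forbidden — Δl = +3 (E1 requires Δl = ±1)
(d) forbidden — Δl = +0 (E1 requires Δl = ±1)
(e) allowed
(f) forbidden — Δm_l = -2 (E1 requires Δm_l = 0, ±1)
(g) allowed
Total allowed: 4 of 7.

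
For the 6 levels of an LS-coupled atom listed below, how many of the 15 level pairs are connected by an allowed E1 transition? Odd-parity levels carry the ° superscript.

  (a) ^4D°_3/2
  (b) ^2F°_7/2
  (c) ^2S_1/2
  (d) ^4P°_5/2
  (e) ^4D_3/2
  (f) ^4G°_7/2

2

(a)–(b): forbidden (parity, ΔS, ΔJ).
(a)–(c): forbidden (ΔS, ΔL).
(a)–(d): forbidden (parity).
(a)–(e): allowed.
(a)–(f): forbidden (parity, ΔL, ΔJ).
(b)–(c): forbidden (ΔL, ΔJ).
(b)–(d): forbidden (parity, ΔS, ΔL).
(b)–(e): forbidden (ΔS, ΔJ).
(b)–(f): forbidden (parity, ΔS).
(c)–(d): forbidden (ΔS, ΔJ).
(c)–(e): forbidden (parity, ΔS, ΔL).
(c)–(f): forbidden (ΔS, ΔL, ΔJ).
(d)–(e): allowed.
(d)–(f): forbidden (parity, ΔL).
(e)–(f): forbidden (ΔL, ΔJ).
Allowed pairs: 2 of 15.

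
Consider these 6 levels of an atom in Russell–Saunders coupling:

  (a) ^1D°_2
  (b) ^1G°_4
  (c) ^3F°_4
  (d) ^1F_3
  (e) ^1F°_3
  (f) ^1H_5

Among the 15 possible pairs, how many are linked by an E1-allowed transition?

(a)–(b): forbidden (parity, ΔL, ΔJ).
(a)–(c): forbidden (parity, ΔS, ΔJ).
(a)–(d): allowed.
(a)–(e): forbidden (parity).
(a)–(f): forbidden (ΔL, ΔJ).
(b)–(c): forbidden (parity, ΔS).
(b)–(d): allowed.
(b)–(e): forbidden (parity).
(b)–(f): allowed.
(c)–(d): forbidden (ΔS).
(c)–(e): forbidden (parity, ΔS).
(c)–(f): forbidden (ΔS, ΔL).
(d)–(e): allowed.
(d)–(f): forbidden (parity, ΔL, ΔJ).
(e)–(f): forbidden (ΔL, ΔJ).
Allowed pairs: 4 of 15.

4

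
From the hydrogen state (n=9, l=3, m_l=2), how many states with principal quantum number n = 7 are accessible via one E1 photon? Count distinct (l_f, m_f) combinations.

E1 requires Δl = ±1, so l_f ∈ {2, 4}; with 0 ≤ l_f ≤ n_f−1 = 6, the allowed l_f values are {2, 4}.
For l_f = 2: m_f ∈ {m_i−1, m_i, m_i+1} ∩ [−2, 2] = {1, 2} → 2 states.
For l_f = 4: m_f ∈ {m_i−1, m_i, m_i+1} ∩ [−4, 4] = {1, 2, 3} → 3 states.
Total: 5.

5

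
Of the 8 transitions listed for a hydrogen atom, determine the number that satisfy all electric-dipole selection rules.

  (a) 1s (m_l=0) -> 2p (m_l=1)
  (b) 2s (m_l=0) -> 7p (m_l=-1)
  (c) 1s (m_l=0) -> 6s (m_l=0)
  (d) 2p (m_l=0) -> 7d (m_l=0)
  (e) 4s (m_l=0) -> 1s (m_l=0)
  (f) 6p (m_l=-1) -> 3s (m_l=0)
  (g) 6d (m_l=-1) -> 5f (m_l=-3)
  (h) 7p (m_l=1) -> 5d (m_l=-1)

(a) allowed
(b) allowed
(c) forbidden — Δl = +0 (E1 requires Δl = ±1)
(d) allowed
(e) forbidden — Δl = +0 (E1 requires Δl = ±1)
(f) allowed
(g) forbidden — Δm_l = -2 (E1 requires Δm_l = 0, ±1)
(h) forbidden — Δm_l = -2 (E1 requires Δm_l = 0, ±1)
Total allowed: 4 of 8.

4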